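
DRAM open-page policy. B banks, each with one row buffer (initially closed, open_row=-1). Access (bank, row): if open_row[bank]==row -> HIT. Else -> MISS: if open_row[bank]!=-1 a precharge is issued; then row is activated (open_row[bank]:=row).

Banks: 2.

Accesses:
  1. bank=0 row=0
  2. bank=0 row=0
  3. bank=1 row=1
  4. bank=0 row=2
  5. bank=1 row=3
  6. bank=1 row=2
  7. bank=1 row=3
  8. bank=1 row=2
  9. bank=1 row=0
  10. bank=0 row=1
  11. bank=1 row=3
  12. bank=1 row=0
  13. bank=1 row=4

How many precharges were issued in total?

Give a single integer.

Answer: 10

Derivation:
Acc 1: bank0 row0 -> MISS (open row0); precharges=0
Acc 2: bank0 row0 -> HIT
Acc 3: bank1 row1 -> MISS (open row1); precharges=0
Acc 4: bank0 row2 -> MISS (open row2); precharges=1
Acc 5: bank1 row3 -> MISS (open row3); precharges=2
Acc 6: bank1 row2 -> MISS (open row2); precharges=3
Acc 7: bank1 row3 -> MISS (open row3); precharges=4
Acc 8: bank1 row2 -> MISS (open row2); precharges=5
Acc 9: bank1 row0 -> MISS (open row0); precharges=6
Acc 10: bank0 row1 -> MISS (open row1); precharges=7
Acc 11: bank1 row3 -> MISS (open row3); precharges=8
Acc 12: bank1 row0 -> MISS (open row0); precharges=9
Acc 13: bank1 row4 -> MISS (open row4); precharges=10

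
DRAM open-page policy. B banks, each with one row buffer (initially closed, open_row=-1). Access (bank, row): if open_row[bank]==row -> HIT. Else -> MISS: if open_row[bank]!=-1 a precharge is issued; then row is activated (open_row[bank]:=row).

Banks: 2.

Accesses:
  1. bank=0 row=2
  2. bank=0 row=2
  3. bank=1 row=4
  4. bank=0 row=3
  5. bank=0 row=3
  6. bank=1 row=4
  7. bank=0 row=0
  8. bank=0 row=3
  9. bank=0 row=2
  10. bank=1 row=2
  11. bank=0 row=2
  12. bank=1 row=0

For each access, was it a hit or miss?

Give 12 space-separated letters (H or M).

Acc 1: bank0 row2 -> MISS (open row2); precharges=0
Acc 2: bank0 row2 -> HIT
Acc 3: bank1 row4 -> MISS (open row4); precharges=0
Acc 4: bank0 row3 -> MISS (open row3); precharges=1
Acc 5: bank0 row3 -> HIT
Acc 6: bank1 row4 -> HIT
Acc 7: bank0 row0 -> MISS (open row0); precharges=2
Acc 8: bank0 row3 -> MISS (open row3); precharges=3
Acc 9: bank0 row2 -> MISS (open row2); precharges=4
Acc 10: bank1 row2 -> MISS (open row2); precharges=5
Acc 11: bank0 row2 -> HIT
Acc 12: bank1 row0 -> MISS (open row0); precharges=6

Answer: M H M M H H M M M M H M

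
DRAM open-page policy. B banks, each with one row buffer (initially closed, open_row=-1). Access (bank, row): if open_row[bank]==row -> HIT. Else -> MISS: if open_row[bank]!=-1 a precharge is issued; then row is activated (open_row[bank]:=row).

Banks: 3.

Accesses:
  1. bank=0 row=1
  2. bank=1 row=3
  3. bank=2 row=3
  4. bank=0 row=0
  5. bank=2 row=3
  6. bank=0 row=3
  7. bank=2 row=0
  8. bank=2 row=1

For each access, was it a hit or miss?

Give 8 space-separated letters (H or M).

Acc 1: bank0 row1 -> MISS (open row1); precharges=0
Acc 2: bank1 row3 -> MISS (open row3); precharges=0
Acc 3: bank2 row3 -> MISS (open row3); precharges=0
Acc 4: bank0 row0 -> MISS (open row0); precharges=1
Acc 5: bank2 row3 -> HIT
Acc 6: bank0 row3 -> MISS (open row3); precharges=2
Acc 7: bank2 row0 -> MISS (open row0); precharges=3
Acc 8: bank2 row1 -> MISS (open row1); precharges=4

Answer: M M M M H M M M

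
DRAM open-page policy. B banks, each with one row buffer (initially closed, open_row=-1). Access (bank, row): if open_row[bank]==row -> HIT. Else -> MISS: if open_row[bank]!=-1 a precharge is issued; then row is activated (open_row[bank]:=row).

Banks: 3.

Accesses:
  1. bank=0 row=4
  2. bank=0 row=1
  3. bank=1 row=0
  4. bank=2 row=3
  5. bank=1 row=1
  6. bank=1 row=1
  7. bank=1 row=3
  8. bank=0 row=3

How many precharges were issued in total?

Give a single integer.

Acc 1: bank0 row4 -> MISS (open row4); precharges=0
Acc 2: bank0 row1 -> MISS (open row1); precharges=1
Acc 3: bank1 row0 -> MISS (open row0); precharges=1
Acc 4: bank2 row3 -> MISS (open row3); precharges=1
Acc 5: bank1 row1 -> MISS (open row1); precharges=2
Acc 6: bank1 row1 -> HIT
Acc 7: bank1 row3 -> MISS (open row3); precharges=3
Acc 8: bank0 row3 -> MISS (open row3); precharges=4

Answer: 4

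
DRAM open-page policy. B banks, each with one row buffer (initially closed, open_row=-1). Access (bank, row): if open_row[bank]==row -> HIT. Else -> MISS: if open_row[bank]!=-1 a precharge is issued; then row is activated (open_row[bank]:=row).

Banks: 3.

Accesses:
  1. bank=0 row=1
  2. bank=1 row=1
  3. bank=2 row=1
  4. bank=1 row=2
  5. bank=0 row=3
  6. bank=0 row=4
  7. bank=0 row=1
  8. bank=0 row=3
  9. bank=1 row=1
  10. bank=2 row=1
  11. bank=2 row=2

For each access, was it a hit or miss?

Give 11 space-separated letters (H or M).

Acc 1: bank0 row1 -> MISS (open row1); precharges=0
Acc 2: bank1 row1 -> MISS (open row1); precharges=0
Acc 3: bank2 row1 -> MISS (open row1); precharges=0
Acc 4: bank1 row2 -> MISS (open row2); precharges=1
Acc 5: bank0 row3 -> MISS (open row3); precharges=2
Acc 6: bank0 row4 -> MISS (open row4); precharges=3
Acc 7: bank0 row1 -> MISS (open row1); precharges=4
Acc 8: bank0 row3 -> MISS (open row3); precharges=5
Acc 9: bank1 row1 -> MISS (open row1); precharges=6
Acc 10: bank2 row1 -> HIT
Acc 11: bank2 row2 -> MISS (open row2); precharges=7

Answer: M M M M M M M M M H M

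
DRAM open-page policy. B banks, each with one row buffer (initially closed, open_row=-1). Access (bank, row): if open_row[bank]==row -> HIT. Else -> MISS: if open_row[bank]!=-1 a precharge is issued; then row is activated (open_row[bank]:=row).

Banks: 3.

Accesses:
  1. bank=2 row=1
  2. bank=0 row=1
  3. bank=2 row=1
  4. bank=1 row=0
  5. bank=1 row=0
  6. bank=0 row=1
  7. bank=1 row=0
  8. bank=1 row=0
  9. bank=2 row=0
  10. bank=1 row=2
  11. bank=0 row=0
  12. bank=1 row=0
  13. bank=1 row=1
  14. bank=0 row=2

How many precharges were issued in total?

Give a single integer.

Answer: 6

Derivation:
Acc 1: bank2 row1 -> MISS (open row1); precharges=0
Acc 2: bank0 row1 -> MISS (open row1); precharges=0
Acc 3: bank2 row1 -> HIT
Acc 4: bank1 row0 -> MISS (open row0); precharges=0
Acc 5: bank1 row0 -> HIT
Acc 6: bank0 row1 -> HIT
Acc 7: bank1 row0 -> HIT
Acc 8: bank1 row0 -> HIT
Acc 9: bank2 row0 -> MISS (open row0); precharges=1
Acc 10: bank1 row2 -> MISS (open row2); precharges=2
Acc 11: bank0 row0 -> MISS (open row0); precharges=3
Acc 12: bank1 row0 -> MISS (open row0); precharges=4
Acc 13: bank1 row1 -> MISS (open row1); precharges=5
Acc 14: bank0 row2 -> MISS (open row2); precharges=6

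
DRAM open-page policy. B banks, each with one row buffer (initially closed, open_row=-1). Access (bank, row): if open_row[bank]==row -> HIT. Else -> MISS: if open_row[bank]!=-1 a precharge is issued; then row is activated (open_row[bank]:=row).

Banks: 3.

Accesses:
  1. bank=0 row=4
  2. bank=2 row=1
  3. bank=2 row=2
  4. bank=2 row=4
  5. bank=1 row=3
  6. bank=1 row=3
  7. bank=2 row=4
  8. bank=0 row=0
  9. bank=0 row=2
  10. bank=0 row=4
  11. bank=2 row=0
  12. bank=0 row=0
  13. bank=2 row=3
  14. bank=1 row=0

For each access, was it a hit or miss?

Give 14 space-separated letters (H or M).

Acc 1: bank0 row4 -> MISS (open row4); precharges=0
Acc 2: bank2 row1 -> MISS (open row1); precharges=0
Acc 3: bank2 row2 -> MISS (open row2); precharges=1
Acc 4: bank2 row4 -> MISS (open row4); precharges=2
Acc 5: bank1 row3 -> MISS (open row3); precharges=2
Acc 6: bank1 row3 -> HIT
Acc 7: bank2 row4 -> HIT
Acc 8: bank0 row0 -> MISS (open row0); precharges=3
Acc 9: bank0 row2 -> MISS (open row2); precharges=4
Acc 10: bank0 row4 -> MISS (open row4); precharges=5
Acc 11: bank2 row0 -> MISS (open row0); precharges=6
Acc 12: bank0 row0 -> MISS (open row0); precharges=7
Acc 13: bank2 row3 -> MISS (open row3); precharges=8
Acc 14: bank1 row0 -> MISS (open row0); precharges=9

Answer: M M M M M H H M M M M M M M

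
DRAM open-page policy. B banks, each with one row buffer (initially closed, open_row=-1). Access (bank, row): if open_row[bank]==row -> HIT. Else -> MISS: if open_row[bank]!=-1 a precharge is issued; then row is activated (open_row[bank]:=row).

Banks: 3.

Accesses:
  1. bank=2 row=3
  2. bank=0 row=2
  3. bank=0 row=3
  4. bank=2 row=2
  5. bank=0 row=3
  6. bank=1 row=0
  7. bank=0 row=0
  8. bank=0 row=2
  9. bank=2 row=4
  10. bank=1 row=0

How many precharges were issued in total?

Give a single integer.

Acc 1: bank2 row3 -> MISS (open row3); precharges=0
Acc 2: bank0 row2 -> MISS (open row2); precharges=0
Acc 3: bank0 row3 -> MISS (open row3); precharges=1
Acc 4: bank2 row2 -> MISS (open row2); precharges=2
Acc 5: bank0 row3 -> HIT
Acc 6: bank1 row0 -> MISS (open row0); precharges=2
Acc 7: bank0 row0 -> MISS (open row0); precharges=3
Acc 8: bank0 row2 -> MISS (open row2); precharges=4
Acc 9: bank2 row4 -> MISS (open row4); precharges=5
Acc 10: bank1 row0 -> HIT

Answer: 5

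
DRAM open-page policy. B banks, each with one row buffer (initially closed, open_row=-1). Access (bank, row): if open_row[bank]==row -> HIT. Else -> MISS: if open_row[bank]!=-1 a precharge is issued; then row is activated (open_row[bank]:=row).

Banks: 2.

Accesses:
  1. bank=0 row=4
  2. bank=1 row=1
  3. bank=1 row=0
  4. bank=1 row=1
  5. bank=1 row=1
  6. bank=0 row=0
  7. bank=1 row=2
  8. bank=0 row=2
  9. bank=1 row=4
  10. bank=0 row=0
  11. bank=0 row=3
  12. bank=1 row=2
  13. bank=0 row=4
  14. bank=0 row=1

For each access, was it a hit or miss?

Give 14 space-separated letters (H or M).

Acc 1: bank0 row4 -> MISS (open row4); precharges=0
Acc 2: bank1 row1 -> MISS (open row1); precharges=0
Acc 3: bank1 row0 -> MISS (open row0); precharges=1
Acc 4: bank1 row1 -> MISS (open row1); precharges=2
Acc 5: bank1 row1 -> HIT
Acc 6: bank0 row0 -> MISS (open row0); precharges=3
Acc 7: bank1 row2 -> MISS (open row2); precharges=4
Acc 8: bank0 row2 -> MISS (open row2); precharges=5
Acc 9: bank1 row4 -> MISS (open row4); precharges=6
Acc 10: bank0 row0 -> MISS (open row0); precharges=7
Acc 11: bank0 row3 -> MISS (open row3); precharges=8
Acc 12: bank1 row2 -> MISS (open row2); precharges=9
Acc 13: bank0 row4 -> MISS (open row4); precharges=10
Acc 14: bank0 row1 -> MISS (open row1); precharges=11

Answer: M M M M H M M M M M M M M M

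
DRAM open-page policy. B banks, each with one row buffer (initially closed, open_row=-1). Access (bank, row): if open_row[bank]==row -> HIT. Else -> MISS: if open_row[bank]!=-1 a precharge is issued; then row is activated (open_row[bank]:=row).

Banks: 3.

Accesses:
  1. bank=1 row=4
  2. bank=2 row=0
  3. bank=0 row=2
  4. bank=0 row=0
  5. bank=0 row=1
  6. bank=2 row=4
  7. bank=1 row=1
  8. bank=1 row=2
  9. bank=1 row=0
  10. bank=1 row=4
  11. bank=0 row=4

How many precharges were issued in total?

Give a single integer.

Acc 1: bank1 row4 -> MISS (open row4); precharges=0
Acc 2: bank2 row0 -> MISS (open row0); precharges=0
Acc 3: bank0 row2 -> MISS (open row2); precharges=0
Acc 4: bank0 row0 -> MISS (open row0); precharges=1
Acc 5: bank0 row1 -> MISS (open row1); precharges=2
Acc 6: bank2 row4 -> MISS (open row4); precharges=3
Acc 7: bank1 row1 -> MISS (open row1); precharges=4
Acc 8: bank1 row2 -> MISS (open row2); precharges=5
Acc 9: bank1 row0 -> MISS (open row0); precharges=6
Acc 10: bank1 row4 -> MISS (open row4); precharges=7
Acc 11: bank0 row4 -> MISS (open row4); precharges=8

Answer: 8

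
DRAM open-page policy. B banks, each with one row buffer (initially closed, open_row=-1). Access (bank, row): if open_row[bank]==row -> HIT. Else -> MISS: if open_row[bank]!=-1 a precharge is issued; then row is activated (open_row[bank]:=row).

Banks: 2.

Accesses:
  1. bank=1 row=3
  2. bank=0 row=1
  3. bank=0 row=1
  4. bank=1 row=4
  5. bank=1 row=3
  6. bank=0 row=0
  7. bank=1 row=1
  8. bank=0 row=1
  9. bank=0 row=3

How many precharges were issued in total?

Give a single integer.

Acc 1: bank1 row3 -> MISS (open row3); precharges=0
Acc 2: bank0 row1 -> MISS (open row1); precharges=0
Acc 3: bank0 row1 -> HIT
Acc 4: bank1 row4 -> MISS (open row4); precharges=1
Acc 5: bank1 row3 -> MISS (open row3); precharges=2
Acc 6: bank0 row0 -> MISS (open row0); precharges=3
Acc 7: bank1 row1 -> MISS (open row1); precharges=4
Acc 8: bank0 row1 -> MISS (open row1); precharges=5
Acc 9: bank0 row3 -> MISS (open row3); precharges=6

Answer: 6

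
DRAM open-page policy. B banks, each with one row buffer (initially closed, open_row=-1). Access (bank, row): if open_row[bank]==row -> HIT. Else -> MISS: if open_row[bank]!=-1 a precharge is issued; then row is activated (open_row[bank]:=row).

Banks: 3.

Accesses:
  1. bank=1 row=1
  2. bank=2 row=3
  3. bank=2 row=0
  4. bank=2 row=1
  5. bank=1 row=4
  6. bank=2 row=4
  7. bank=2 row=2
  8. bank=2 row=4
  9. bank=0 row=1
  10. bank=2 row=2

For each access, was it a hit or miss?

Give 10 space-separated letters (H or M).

Answer: M M M M M M M M M M

Derivation:
Acc 1: bank1 row1 -> MISS (open row1); precharges=0
Acc 2: bank2 row3 -> MISS (open row3); precharges=0
Acc 3: bank2 row0 -> MISS (open row0); precharges=1
Acc 4: bank2 row1 -> MISS (open row1); precharges=2
Acc 5: bank1 row4 -> MISS (open row4); precharges=3
Acc 6: bank2 row4 -> MISS (open row4); precharges=4
Acc 7: bank2 row2 -> MISS (open row2); precharges=5
Acc 8: bank2 row4 -> MISS (open row4); precharges=6
Acc 9: bank0 row1 -> MISS (open row1); precharges=6
Acc 10: bank2 row2 -> MISS (open row2); precharges=7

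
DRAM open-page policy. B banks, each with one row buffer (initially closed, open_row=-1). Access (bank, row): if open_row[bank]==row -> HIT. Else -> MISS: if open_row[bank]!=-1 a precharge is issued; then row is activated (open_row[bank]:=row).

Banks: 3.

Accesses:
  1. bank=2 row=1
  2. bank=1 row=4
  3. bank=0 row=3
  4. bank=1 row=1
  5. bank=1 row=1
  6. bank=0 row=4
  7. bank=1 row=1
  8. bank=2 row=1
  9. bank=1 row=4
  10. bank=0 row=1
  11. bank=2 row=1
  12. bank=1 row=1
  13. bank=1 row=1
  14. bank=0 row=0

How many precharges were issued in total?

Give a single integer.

Answer: 6

Derivation:
Acc 1: bank2 row1 -> MISS (open row1); precharges=0
Acc 2: bank1 row4 -> MISS (open row4); precharges=0
Acc 3: bank0 row3 -> MISS (open row3); precharges=0
Acc 4: bank1 row1 -> MISS (open row1); precharges=1
Acc 5: bank1 row1 -> HIT
Acc 6: bank0 row4 -> MISS (open row4); precharges=2
Acc 7: bank1 row1 -> HIT
Acc 8: bank2 row1 -> HIT
Acc 9: bank1 row4 -> MISS (open row4); precharges=3
Acc 10: bank0 row1 -> MISS (open row1); precharges=4
Acc 11: bank2 row1 -> HIT
Acc 12: bank1 row1 -> MISS (open row1); precharges=5
Acc 13: bank1 row1 -> HIT
Acc 14: bank0 row0 -> MISS (open row0); precharges=6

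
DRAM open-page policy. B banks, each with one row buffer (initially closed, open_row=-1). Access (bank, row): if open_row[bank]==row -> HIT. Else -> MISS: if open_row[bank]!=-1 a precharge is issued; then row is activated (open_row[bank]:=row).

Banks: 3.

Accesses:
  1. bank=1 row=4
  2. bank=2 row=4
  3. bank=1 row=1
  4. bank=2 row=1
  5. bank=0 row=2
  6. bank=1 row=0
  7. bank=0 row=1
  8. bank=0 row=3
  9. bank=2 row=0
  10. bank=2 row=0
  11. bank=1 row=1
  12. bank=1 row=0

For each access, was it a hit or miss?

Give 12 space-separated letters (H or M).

Acc 1: bank1 row4 -> MISS (open row4); precharges=0
Acc 2: bank2 row4 -> MISS (open row4); precharges=0
Acc 3: bank1 row1 -> MISS (open row1); precharges=1
Acc 4: bank2 row1 -> MISS (open row1); precharges=2
Acc 5: bank0 row2 -> MISS (open row2); precharges=2
Acc 6: bank1 row0 -> MISS (open row0); precharges=3
Acc 7: bank0 row1 -> MISS (open row1); precharges=4
Acc 8: bank0 row3 -> MISS (open row3); precharges=5
Acc 9: bank2 row0 -> MISS (open row0); precharges=6
Acc 10: bank2 row0 -> HIT
Acc 11: bank1 row1 -> MISS (open row1); precharges=7
Acc 12: bank1 row0 -> MISS (open row0); precharges=8

Answer: M M M M M M M M M H M M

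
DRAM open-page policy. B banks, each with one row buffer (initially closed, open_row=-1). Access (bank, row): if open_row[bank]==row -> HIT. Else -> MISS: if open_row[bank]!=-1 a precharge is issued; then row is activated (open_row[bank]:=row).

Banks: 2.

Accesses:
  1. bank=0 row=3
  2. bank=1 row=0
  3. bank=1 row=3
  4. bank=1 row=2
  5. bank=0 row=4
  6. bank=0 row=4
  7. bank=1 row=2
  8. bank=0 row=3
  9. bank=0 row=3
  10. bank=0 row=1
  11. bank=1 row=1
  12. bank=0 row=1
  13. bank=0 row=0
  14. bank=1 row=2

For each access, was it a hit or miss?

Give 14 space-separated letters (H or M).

Acc 1: bank0 row3 -> MISS (open row3); precharges=0
Acc 2: bank1 row0 -> MISS (open row0); precharges=0
Acc 3: bank1 row3 -> MISS (open row3); precharges=1
Acc 4: bank1 row2 -> MISS (open row2); precharges=2
Acc 5: bank0 row4 -> MISS (open row4); precharges=3
Acc 6: bank0 row4 -> HIT
Acc 7: bank1 row2 -> HIT
Acc 8: bank0 row3 -> MISS (open row3); precharges=4
Acc 9: bank0 row3 -> HIT
Acc 10: bank0 row1 -> MISS (open row1); precharges=5
Acc 11: bank1 row1 -> MISS (open row1); precharges=6
Acc 12: bank0 row1 -> HIT
Acc 13: bank0 row0 -> MISS (open row0); precharges=7
Acc 14: bank1 row2 -> MISS (open row2); precharges=8

Answer: M M M M M H H M H M M H M M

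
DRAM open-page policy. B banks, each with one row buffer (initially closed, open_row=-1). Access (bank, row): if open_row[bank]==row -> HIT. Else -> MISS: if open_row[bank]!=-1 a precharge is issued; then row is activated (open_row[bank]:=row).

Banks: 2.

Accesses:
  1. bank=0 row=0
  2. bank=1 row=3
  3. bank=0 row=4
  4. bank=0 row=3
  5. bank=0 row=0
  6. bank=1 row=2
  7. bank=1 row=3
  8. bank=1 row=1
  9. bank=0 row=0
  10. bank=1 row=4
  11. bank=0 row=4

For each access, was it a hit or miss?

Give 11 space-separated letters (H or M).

Answer: M M M M M M M M H M M

Derivation:
Acc 1: bank0 row0 -> MISS (open row0); precharges=0
Acc 2: bank1 row3 -> MISS (open row3); precharges=0
Acc 3: bank0 row4 -> MISS (open row4); precharges=1
Acc 4: bank0 row3 -> MISS (open row3); precharges=2
Acc 5: bank0 row0 -> MISS (open row0); precharges=3
Acc 6: bank1 row2 -> MISS (open row2); precharges=4
Acc 7: bank1 row3 -> MISS (open row3); precharges=5
Acc 8: bank1 row1 -> MISS (open row1); precharges=6
Acc 9: bank0 row0 -> HIT
Acc 10: bank1 row4 -> MISS (open row4); precharges=7
Acc 11: bank0 row4 -> MISS (open row4); precharges=8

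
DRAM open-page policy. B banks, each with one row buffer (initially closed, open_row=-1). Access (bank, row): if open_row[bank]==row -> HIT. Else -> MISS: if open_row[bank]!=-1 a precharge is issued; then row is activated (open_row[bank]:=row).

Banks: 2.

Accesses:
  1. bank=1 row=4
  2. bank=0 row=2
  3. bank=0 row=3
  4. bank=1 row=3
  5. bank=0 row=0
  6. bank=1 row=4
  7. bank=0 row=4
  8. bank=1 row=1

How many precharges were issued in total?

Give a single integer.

Answer: 6

Derivation:
Acc 1: bank1 row4 -> MISS (open row4); precharges=0
Acc 2: bank0 row2 -> MISS (open row2); precharges=0
Acc 3: bank0 row3 -> MISS (open row3); precharges=1
Acc 4: bank1 row3 -> MISS (open row3); precharges=2
Acc 5: bank0 row0 -> MISS (open row0); precharges=3
Acc 6: bank1 row4 -> MISS (open row4); precharges=4
Acc 7: bank0 row4 -> MISS (open row4); precharges=5
Acc 8: bank1 row1 -> MISS (open row1); precharges=6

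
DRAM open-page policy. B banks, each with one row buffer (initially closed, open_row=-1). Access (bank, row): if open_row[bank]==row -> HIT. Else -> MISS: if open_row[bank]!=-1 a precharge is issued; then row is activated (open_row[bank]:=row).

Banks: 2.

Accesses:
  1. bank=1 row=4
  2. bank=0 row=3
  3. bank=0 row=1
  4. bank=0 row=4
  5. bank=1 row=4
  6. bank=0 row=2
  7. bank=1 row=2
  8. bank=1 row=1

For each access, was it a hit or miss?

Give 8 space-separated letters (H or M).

Answer: M M M M H M M M

Derivation:
Acc 1: bank1 row4 -> MISS (open row4); precharges=0
Acc 2: bank0 row3 -> MISS (open row3); precharges=0
Acc 3: bank0 row1 -> MISS (open row1); precharges=1
Acc 4: bank0 row4 -> MISS (open row4); precharges=2
Acc 5: bank1 row4 -> HIT
Acc 6: bank0 row2 -> MISS (open row2); precharges=3
Acc 7: bank1 row2 -> MISS (open row2); precharges=4
Acc 8: bank1 row1 -> MISS (open row1); precharges=5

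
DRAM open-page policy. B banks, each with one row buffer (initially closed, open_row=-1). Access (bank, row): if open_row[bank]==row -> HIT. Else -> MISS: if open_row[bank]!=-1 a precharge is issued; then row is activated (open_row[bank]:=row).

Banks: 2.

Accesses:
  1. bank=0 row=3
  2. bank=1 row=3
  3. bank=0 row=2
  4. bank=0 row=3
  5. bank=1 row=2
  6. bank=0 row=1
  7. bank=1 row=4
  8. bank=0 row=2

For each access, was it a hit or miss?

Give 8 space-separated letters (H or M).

Answer: M M M M M M M M

Derivation:
Acc 1: bank0 row3 -> MISS (open row3); precharges=0
Acc 2: bank1 row3 -> MISS (open row3); precharges=0
Acc 3: bank0 row2 -> MISS (open row2); precharges=1
Acc 4: bank0 row3 -> MISS (open row3); precharges=2
Acc 5: bank1 row2 -> MISS (open row2); precharges=3
Acc 6: bank0 row1 -> MISS (open row1); precharges=4
Acc 7: bank1 row4 -> MISS (open row4); precharges=5
Acc 8: bank0 row2 -> MISS (open row2); precharges=6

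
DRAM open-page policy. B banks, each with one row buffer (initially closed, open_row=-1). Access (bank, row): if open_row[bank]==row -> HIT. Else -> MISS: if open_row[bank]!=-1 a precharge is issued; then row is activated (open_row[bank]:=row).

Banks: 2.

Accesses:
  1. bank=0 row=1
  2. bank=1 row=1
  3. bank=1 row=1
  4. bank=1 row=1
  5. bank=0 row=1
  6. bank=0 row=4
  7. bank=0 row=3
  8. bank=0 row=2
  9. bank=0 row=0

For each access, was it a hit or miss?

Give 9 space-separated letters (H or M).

Acc 1: bank0 row1 -> MISS (open row1); precharges=0
Acc 2: bank1 row1 -> MISS (open row1); precharges=0
Acc 3: bank1 row1 -> HIT
Acc 4: bank1 row1 -> HIT
Acc 5: bank0 row1 -> HIT
Acc 6: bank0 row4 -> MISS (open row4); precharges=1
Acc 7: bank0 row3 -> MISS (open row3); precharges=2
Acc 8: bank0 row2 -> MISS (open row2); precharges=3
Acc 9: bank0 row0 -> MISS (open row0); precharges=4

Answer: M M H H H M M M M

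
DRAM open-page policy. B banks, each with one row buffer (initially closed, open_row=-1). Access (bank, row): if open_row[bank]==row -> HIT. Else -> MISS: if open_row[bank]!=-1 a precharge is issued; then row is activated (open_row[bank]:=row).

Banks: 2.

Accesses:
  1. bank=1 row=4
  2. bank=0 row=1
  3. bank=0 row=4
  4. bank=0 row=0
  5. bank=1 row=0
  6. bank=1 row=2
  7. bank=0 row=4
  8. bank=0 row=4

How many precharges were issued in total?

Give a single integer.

Answer: 5

Derivation:
Acc 1: bank1 row4 -> MISS (open row4); precharges=0
Acc 2: bank0 row1 -> MISS (open row1); precharges=0
Acc 3: bank0 row4 -> MISS (open row4); precharges=1
Acc 4: bank0 row0 -> MISS (open row0); precharges=2
Acc 5: bank1 row0 -> MISS (open row0); precharges=3
Acc 6: bank1 row2 -> MISS (open row2); precharges=4
Acc 7: bank0 row4 -> MISS (open row4); precharges=5
Acc 8: bank0 row4 -> HIT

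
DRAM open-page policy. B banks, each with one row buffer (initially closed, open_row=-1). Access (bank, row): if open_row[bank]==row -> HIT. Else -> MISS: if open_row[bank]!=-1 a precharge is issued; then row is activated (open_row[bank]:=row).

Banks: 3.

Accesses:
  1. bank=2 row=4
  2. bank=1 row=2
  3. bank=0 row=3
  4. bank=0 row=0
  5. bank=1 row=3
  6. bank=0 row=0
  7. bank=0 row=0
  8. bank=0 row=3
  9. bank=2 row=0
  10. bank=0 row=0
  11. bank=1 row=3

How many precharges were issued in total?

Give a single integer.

Answer: 5

Derivation:
Acc 1: bank2 row4 -> MISS (open row4); precharges=0
Acc 2: bank1 row2 -> MISS (open row2); precharges=0
Acc 3: bank0 row3 -> MISS (open row3); precharges=0
Acc 4: bank0 row0 -> MISS (open row0); precharges=1
Acc 5: bank1 row3 -> MISS (open row3); precharges=2
Acc 6: bank0 row0 -> HIT
Acc 7: bank0 row0 -> HIT
Acc 8: bank0 row3 -> MISS (open row3); precharges=3
Acc 9: bank2 row0 -> MISS (open row0); precharges=4
Acc 10: bank0 row0 -> MISS (open row0); precharges=5
Acc 11: bank1 row3 -> HIT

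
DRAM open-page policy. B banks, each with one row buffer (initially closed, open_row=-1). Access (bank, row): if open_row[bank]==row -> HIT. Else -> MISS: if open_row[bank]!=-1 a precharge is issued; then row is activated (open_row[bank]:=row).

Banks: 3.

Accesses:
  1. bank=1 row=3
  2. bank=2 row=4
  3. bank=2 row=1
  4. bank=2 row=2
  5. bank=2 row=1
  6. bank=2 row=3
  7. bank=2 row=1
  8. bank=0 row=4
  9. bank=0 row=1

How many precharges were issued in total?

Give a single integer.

Answer: 6

Derivation:
Acc 1: bank1 row3 -> MISS (open row3); precharges=0
Acc 2: bank2 row4 -> MISS (open row4); precharges=0
Acc 3: bank2 row1 -> MISS (open row1); precharges=1
Acc 4: bank2 row2 -> MISS (open row2); precharges=2
Acc 5: bank2 row1 -> MISS (open row1); precharges=3
Acc 6: bank2 row3 -> MISS (open row3); precharges=4
Acc 7: bank2 row1 -> MISS (open row1); precharges=5
Acc 8: bank0 row4 -> MISS (open row4); precharges=5
Acc 9: bank0 row1 -> MISS (open row1); precharges=6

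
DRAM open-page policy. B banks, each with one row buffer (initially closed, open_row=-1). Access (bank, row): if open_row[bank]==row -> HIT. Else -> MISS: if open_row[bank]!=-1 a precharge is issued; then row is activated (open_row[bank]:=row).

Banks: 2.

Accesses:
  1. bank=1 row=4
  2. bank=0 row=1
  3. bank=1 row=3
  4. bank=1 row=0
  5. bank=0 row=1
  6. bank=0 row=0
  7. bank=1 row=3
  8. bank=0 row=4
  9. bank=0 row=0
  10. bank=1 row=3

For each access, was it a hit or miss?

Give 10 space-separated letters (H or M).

Answer: M M M M H M M M M H

Derivation:
Acc 1: bank1 row4 -> MISS (open row4); precharges=0
Acc 2: bank0 row1 -> MISS (open row1); precharges=0
Acc 3: bank1 row3 -> MISS (open row3); precharges=1
Acc 4: bank1 row0 -> MISS (open row0); precharges=2
Acc 5: bank0 row1 -> HIT
Acc 6: bank0 row0 -> MISS (open row0); precharges=3
Acc 7: bank1 row3 -> MISS (open row3); precharges=4
Acc 8: bank0 row4 -> MISS (open row4); precharges=5
Acc 9: bank0 row0 -> MISS (open row0); precharges=6
Acc 10: bank1 row3 -> HIT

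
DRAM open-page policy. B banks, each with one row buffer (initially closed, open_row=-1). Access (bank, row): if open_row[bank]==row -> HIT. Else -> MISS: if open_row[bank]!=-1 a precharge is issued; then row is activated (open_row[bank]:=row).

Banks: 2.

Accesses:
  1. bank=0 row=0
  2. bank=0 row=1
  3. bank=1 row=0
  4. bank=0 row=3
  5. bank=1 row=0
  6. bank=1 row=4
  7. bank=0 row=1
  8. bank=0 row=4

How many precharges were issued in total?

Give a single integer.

Answer: 5

Derivation:
Acc 1: bank0 row0 -> MISS (open row0); precharges=0
Acc 2: bank0 row1 -> MISS (open row1); precharges=1
Acc 3: bank1 row0 -> MISS (open row0); precharges=1
Acc 4: bank0 row3 -> MISS (open row3); precharges=2
Acc 5: bank1 row0 -> HIT
Acc 6: bank1 row4 -> MISS (open row4); precharges=3
Acc 7: bank0 row1 -> MISS (open row1); precharges=4
Acc 8: bank0 row4 -> MISS (open row4); precharges=5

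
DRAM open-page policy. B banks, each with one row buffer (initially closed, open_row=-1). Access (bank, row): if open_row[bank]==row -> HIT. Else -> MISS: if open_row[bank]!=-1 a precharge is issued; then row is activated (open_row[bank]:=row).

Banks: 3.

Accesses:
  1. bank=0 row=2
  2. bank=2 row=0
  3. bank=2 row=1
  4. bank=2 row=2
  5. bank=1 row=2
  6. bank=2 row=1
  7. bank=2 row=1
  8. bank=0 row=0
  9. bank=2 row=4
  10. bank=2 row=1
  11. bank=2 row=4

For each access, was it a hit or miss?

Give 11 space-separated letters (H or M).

Acc 1: bank0 row2 -> MISS (open row2); precharges=0
Acc 2: bank2 row0 -> MISS (open row0); precharges=0
Acc 3: bank2 row1 -> MISS (open row1); precharges=1
Acc 4: bank2 row2 -> MISS (open row2); precharges=2
Acc 5: bank1 row2 -> MISS (open row2); precharges=2
Acc 6: bank2 row1 -> MISS (open row1); precharges=3
Acc 7: bank2 row1 -> HIT
Acc 8: bank0 row0 -> MISS (open row0); precharges=4
Acc 9: bank2 row4 -> MISS (open row4); precharges=5
Acc 10: bank2 row1 -> MISS (open row1); precharges=6
Acc 11: bank2 row4 -> MISS (open row4); precharges=7

Answer: M M M M M M H M M M M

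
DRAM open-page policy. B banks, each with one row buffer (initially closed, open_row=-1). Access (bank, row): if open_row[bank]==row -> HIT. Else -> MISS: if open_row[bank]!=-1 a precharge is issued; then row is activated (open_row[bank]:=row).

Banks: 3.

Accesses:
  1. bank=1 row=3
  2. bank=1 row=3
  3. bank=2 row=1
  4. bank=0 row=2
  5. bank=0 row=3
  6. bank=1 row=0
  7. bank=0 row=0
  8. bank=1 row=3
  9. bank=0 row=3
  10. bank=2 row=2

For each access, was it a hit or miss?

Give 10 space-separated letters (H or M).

Answer: M H M M M M M M M M

Derivation:
Acc 1: bank1 row3 -> MISS (open row3); precharges=0
Acc 2: bank1 row3 -> HIT
Acc 3: bank2 row1 -> MISS (open row1); precharges=0
Acc 4: bank0 row2 -> MISS (open row2); precharges=0
Acc 5: bank0 row3 -> MISS (open row3); precharges=1
Acc 6: bank1 row0 -> MISS (open row0); precharges=2
Acc 7: bank0 row0 -> MISS (open row0); precharges=3
Acc 8: bank1 row3 -> MISS (open row3); precharges=4
Acc 9: bank0 row3 -> MISS (open row3); precharges=5
Acc 10: bank2 row2 -> MISS (open row2); precharges=6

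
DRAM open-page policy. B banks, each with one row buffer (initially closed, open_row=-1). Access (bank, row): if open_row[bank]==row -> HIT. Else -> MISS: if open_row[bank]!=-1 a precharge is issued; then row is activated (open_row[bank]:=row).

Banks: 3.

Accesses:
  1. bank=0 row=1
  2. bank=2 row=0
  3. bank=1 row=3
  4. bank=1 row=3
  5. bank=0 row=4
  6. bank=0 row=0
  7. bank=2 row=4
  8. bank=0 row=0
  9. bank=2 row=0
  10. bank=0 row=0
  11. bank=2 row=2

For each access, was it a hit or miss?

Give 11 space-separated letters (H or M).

Acc 1: bank0 row1 -> MISS (open row1); precharges=0
Acc 2: bank2 row0 -> MISS (open row0); precharges=0
Acc 3: bank1 row3 -> MISS (open row3); precharges=0
Acc 4: bank1 row3 -> HIT
Acc 5: bank0 row4 -> MISS (open row4); precharges=1
Acc 6: bank0 row0 -> MISS (open row0); precharges=2
Acc 7: bank2 row4 -> MISS (open row4); precharges=3
Acc 8: bank0 row0 -> HIT
Acc 9: bank2 row0 -> MISS (open row0); precharges=4
Acc 10: bank0 row0 -> HIT
Acc 11: bank2 row2 -> MISS (open row2); precharges=5

Answer: M M M H M M M H M H M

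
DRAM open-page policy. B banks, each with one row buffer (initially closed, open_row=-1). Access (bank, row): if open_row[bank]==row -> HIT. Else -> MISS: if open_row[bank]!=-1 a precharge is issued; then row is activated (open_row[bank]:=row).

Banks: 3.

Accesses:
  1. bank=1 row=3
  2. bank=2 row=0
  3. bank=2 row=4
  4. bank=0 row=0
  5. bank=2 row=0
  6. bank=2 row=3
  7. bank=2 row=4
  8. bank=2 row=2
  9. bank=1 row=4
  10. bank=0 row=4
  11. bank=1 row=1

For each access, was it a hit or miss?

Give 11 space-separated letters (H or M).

Acc 1: bank1 row3 -> MISS (open row3); precharges=0
Acc 2: bank2 row0 -> MISS (open row0); precharges=0
Acc 3: bank2 row4 -> MISS (open row4); precharges=1
Acc 4: bank0 row0 -> MISS (open row0); precharges=1
Acc 5: bank2 row0 -> MISS (open row0); precharges=2
Acc 6: bank2 row3 -> MISS (open row3); precharges=3
Acc 7: bank2 row4 -> MISS (open row4); precharges=4
Acc 8: bank2 row2 -> MISS (open row2); precharges=5
Acc 9: bank1 row4 -> MISS (open row4); precharges=6
Acc 10: bank0 row4 -> MISS (open row4); precharges=7
Acc 11: bank1 row1 -> MISS (open row1); precharges=8

Answer: M M M M M M M M M M M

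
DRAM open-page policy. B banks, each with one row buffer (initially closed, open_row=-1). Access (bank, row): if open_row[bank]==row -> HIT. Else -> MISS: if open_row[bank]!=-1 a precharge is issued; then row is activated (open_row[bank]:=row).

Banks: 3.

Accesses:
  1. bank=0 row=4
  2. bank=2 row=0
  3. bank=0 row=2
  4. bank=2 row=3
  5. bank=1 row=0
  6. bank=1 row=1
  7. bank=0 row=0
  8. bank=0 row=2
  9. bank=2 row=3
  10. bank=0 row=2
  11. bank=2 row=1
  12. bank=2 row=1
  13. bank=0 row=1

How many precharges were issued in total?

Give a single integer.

Acc 1: bank0 row4 -> MISS (open row4); precharges=0
Acc 2: bank2 row0 -> MISS (open row0); precharges=0
Acc 3: bank0 row2 -> MISS (open row2); precharges=1
Acc 4: bank2 row3 -> MISS (open row3); precharges=2
Acc 5: bank1 row0 -> MISS (open row0); precharges=2
Acc 6: bank1 row1 -> MISS (open row1); precharges=3
Acc 7: bank0 row0 -> MISS (open row0); precharges=4
Acc 8: bank0 row2 -> MISS (open row2); precharges=5
Acc 9: bank2 row3 -> HIT
Acc 10: bank0 row2 -> HIT
Acc 11: bank2 row1 -> MISS (open row1); precharges=6
Acc 12: bank2 row1 -> HIT
Acc 13: bank0 row1 -> MISS (open row1); precharges=7

Answer: 7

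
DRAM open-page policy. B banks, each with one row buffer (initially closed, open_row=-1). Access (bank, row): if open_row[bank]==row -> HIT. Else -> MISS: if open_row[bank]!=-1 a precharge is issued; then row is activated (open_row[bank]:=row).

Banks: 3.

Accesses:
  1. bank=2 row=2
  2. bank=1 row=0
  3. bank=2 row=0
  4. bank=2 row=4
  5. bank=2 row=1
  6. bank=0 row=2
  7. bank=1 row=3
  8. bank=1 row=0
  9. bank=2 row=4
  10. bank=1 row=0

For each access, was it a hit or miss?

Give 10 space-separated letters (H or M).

Acc 1: bank2 row2 -> MISS (open row2); precharges=0
Acc 2: bank1 row0 -> MISS (open row0); precharges=0
Acc 3: bank2 row0 -> MISS (open row0); precharges=1
Acc 4: bank2 row4 -> MISS (open row4); precharges=2
Acc 5: bank2 row1 -> MISS (open row1); precharges=3
Acc 6: bank0 row2 -> MISS (open row2); precharges=3
Acc 7: bank1 row3 -> MISS (open row3); precharges=4
Acc 8: bank1 row0 -> MISS (open row0); precharges=5
Acc 9: bank2 row4 -> MISS (open row4); precharges=6
Acc 10: bank1 row0 -> HIT

Answer: M M M M M M M M M H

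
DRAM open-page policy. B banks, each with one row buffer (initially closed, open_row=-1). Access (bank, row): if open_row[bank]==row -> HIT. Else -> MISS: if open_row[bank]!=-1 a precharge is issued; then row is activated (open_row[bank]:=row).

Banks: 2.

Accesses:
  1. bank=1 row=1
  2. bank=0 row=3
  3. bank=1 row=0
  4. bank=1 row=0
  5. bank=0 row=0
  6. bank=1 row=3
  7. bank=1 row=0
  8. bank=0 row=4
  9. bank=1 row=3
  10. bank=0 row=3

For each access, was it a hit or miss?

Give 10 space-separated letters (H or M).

Answer: M M M H M M M M M M

Derivation:
Acc 1: bank1 row1 -> MISS (open row1); precharges=0
Acc 2: bank0 row3 -> MISS (open row3); precharges=0
Acc 3: bank1 row0 -> MISS (open row0); precharges=1
Acc 4: bank1 row0 -> HIT
Acc 5: bank0 row0 -> MISS (open row0); precharges=2
Acc 6: bank1 row3 -> MISS (open row3); precharges=3
Acc 7: bank1 row0 -> MISS (open row0); precharges=4
Acc 8: bank0 row4 -> MISS (open row4); precharges=5
Acc 9: bank1 row3 -> MISS (open row3); precharges=6
Acc 10: bank0 row3 -> MISS (open row3); precharges=7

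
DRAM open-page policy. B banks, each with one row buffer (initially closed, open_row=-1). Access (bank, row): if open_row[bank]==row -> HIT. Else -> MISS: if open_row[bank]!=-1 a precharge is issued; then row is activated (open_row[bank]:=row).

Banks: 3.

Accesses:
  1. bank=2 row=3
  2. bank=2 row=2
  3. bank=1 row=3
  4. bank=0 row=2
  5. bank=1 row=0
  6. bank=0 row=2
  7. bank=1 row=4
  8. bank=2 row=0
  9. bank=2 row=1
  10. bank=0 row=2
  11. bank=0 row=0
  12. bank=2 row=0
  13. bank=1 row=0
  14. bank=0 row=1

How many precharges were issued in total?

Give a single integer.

Answer: 9

Derivation:
Acc 1: bank2 row3 -> MISS (open row3); precharges=0
Acc 2: bank2 row2 -> MISS (open row2); precharges=1
Acc 3: bank1 row3 -> MISS (open row3); precharges=1
Acc 4: bank0 row2 -> MISS (open row2); precharges=1
Acc 5: bank1 row0 -> MISS (open row0); precharges=2
Acc 6: bank0 row2 -> HIT
Acc 7: bank1 row4 -> MISS (open row4); precharges=3
Acc 8: bank2 row0 -> MISS (open row0); precharges=4
Acc 9: bank2 row1 -> MISS (open row1); precharges=5
Acc 10: bank0 row2 -> HIT
Acc 11: bank0 row0 -> MISS (open row0); precharges=6
Acc 12: bank2 row0 -> MISS (open row0); precharges=7
Acc 13: bank1 row0 -> MISS (open row0); precharges=8
Acc 14: bank0 row1 -> MISS (open row1); precharges=9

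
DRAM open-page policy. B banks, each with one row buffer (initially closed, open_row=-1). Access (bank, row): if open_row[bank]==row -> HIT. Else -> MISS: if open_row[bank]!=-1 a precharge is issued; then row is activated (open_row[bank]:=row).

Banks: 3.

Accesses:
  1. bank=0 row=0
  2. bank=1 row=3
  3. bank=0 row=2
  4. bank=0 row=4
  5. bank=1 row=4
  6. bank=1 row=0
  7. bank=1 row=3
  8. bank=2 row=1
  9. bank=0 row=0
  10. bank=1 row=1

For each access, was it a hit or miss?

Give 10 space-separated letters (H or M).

Acc 1: bank0 row0 -> MISS (open row0); precharges=0
Acc 2: bank1 row3 -> MISS (open row3); precharges=0
Acc 3: bank0 row2 -> MISS (open row2); precharges=1
Acc 4: bank0 row4 -> MISS (open row4); precharges=2
Acc 5: bank1 row4 -> MISS (open row4); precharges=3
Acc 6: bank1 row0 -> MISS (open row0); precharges=4
Acc 7: bank1 row3 -> MISS (open row3); precharges=5
Acc 8: bank2 row1 -> MISS (open row1); precharges=5
Acc 9: bank0 row0 -> MISS (open row0); precharges=6
Acc 10: bank1 row1 -> MISS (open row1); precharges=7

Answer: M M M M M M M M M M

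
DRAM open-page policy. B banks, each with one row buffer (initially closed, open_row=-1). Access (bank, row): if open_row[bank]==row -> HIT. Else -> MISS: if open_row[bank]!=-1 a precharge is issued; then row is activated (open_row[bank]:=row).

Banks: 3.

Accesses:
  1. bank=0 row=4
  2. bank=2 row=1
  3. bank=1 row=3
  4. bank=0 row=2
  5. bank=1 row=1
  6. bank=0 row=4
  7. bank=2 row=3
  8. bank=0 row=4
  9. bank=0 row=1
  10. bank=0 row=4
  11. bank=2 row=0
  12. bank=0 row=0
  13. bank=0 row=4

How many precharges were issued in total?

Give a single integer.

Answer: 9

Derivation:
Acc 1: bank0 row4 -> MISS (open row4); precharges=0
Acc 2: bank2 row1 -> MISS (open row1); precharges=0
Acc 3: bank1 row3 -> MISS (open row3); precharges=0
Acc 4: bank0 row2 -> MISS (open row2); precharges=1
Acc 5: bank1 row1 -> MISS (open row1); precharges=2
Acc 6: bank0 row4 -> MISS (open row4); precharges=3
Acc 7: bank2 row3 -> MISS (open row3); precharges=4
Acc 8: bank0 row4 -> HIT
Acc 9: bank0 row1 -> MISS (open row1); precharges=5
Acc 10: bank0 row4 -> MISS (open row4); precharges=6
Acc 11: bank2 row0 -> MISS (open row0); precharges=7
Acc 12: bank0 row0 -> MISS (open row0); precharges=8
Acc 13: bank0 row4 -> MISS (open row4); precharges=9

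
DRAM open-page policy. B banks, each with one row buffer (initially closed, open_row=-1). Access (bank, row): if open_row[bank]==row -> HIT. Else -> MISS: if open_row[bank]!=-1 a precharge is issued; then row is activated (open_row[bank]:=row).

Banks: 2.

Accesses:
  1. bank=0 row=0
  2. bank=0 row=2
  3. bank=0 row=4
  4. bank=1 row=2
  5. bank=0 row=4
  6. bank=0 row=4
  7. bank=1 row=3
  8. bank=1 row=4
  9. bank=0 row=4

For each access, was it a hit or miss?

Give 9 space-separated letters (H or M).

Acc 1: bank0 row0 -> MISS (open row0); precharges=0
Acc 2: bank0 row2 -> MISS (open row2); precharges=1
Acc 3: bank0 row4 -> MISS (open row4); precharges=2
Acc 4: bank1 row2 -> MISS (open row2); precharges=2
Acc 5: bank0 row4 -> HIT
Acc 6: bank0 row4 -> HIT
Acc 7: bank1 row3 -> MISS (open row3); precharges=3
Acc 8: bank1 row4 -> MISS (open row4); precharges=4
Acc 9: bank0 row4 -> HIT

Answer: M M M M H H M M H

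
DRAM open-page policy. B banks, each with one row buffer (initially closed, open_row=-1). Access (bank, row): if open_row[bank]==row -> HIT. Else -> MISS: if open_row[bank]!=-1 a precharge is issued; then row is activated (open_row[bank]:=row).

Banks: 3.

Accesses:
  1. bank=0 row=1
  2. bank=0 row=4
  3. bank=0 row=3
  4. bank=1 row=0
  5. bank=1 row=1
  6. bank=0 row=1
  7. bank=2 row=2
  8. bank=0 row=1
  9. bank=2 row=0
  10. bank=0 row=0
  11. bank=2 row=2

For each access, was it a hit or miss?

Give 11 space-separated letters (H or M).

Answer: M M M M M M M H M M M

Derivation:
Acc 1: bank0 row1 -> MISS (open row1); precharges=0
Acc 2: bank0 row4 -> MISS (open row4); precharges=1
Acc 3: bank0 row3 -> MISS (open row3); precharges=2
Acc 4: bank1 row0 -> MISS (open row0); precharges=2
Acc 5: bank1 row1 -> MISS (open row1); precharges=3
Acc 6: bank0 row1 -> MISS (open row1); precharges=4
Acc 7: bank2 row2 -> MISS (open row2); precharges=4
Acc 8: bank0 row1 -> HIT
Acc 9: bank2 row0 -> MISS (open row0); precharges=5
Acc 10: bank0 row0 -> MISS (open row0); precharges=6
Acc 11: bank2 row2 -> MISS (open row2); precharges=7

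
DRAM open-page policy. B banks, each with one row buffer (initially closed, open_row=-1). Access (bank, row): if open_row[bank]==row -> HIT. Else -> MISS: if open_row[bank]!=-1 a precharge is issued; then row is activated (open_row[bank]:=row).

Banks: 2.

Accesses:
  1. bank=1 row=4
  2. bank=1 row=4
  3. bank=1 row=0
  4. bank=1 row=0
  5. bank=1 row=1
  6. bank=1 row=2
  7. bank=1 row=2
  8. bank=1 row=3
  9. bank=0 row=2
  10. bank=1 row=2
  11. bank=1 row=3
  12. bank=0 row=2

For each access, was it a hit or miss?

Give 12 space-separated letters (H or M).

Acc 1: bank1 row4 -> MISS (open row4); precharges=0
Acc 2: bank1 row4 -> HIT
Acc 3: bank1 row0 -> MISS (open row0); precharges=1
Acc 4: bank1 row0 -> HIT
Acc 5: bank1 row1 -> MISS (open row1); precharges=2
Acc 6: bank1 row2 -> MISS (open row2); precharges=3
Acc 7: bank1 row2 -> HIT
Acc 8: bank1 row3 -> MISS (open row3); precharges=4
Acc 9: bank0 row2 -> MISS (open row2); precharges=4
Acc 10: bank1 row2 -> MISS (open row2); precharges=5
Acc 11: bank1 row3 -> MISS (open row3); precharges=6
Acc 12: bank0 row2 -> HIT

Answer: M H M H M M H M M M M H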